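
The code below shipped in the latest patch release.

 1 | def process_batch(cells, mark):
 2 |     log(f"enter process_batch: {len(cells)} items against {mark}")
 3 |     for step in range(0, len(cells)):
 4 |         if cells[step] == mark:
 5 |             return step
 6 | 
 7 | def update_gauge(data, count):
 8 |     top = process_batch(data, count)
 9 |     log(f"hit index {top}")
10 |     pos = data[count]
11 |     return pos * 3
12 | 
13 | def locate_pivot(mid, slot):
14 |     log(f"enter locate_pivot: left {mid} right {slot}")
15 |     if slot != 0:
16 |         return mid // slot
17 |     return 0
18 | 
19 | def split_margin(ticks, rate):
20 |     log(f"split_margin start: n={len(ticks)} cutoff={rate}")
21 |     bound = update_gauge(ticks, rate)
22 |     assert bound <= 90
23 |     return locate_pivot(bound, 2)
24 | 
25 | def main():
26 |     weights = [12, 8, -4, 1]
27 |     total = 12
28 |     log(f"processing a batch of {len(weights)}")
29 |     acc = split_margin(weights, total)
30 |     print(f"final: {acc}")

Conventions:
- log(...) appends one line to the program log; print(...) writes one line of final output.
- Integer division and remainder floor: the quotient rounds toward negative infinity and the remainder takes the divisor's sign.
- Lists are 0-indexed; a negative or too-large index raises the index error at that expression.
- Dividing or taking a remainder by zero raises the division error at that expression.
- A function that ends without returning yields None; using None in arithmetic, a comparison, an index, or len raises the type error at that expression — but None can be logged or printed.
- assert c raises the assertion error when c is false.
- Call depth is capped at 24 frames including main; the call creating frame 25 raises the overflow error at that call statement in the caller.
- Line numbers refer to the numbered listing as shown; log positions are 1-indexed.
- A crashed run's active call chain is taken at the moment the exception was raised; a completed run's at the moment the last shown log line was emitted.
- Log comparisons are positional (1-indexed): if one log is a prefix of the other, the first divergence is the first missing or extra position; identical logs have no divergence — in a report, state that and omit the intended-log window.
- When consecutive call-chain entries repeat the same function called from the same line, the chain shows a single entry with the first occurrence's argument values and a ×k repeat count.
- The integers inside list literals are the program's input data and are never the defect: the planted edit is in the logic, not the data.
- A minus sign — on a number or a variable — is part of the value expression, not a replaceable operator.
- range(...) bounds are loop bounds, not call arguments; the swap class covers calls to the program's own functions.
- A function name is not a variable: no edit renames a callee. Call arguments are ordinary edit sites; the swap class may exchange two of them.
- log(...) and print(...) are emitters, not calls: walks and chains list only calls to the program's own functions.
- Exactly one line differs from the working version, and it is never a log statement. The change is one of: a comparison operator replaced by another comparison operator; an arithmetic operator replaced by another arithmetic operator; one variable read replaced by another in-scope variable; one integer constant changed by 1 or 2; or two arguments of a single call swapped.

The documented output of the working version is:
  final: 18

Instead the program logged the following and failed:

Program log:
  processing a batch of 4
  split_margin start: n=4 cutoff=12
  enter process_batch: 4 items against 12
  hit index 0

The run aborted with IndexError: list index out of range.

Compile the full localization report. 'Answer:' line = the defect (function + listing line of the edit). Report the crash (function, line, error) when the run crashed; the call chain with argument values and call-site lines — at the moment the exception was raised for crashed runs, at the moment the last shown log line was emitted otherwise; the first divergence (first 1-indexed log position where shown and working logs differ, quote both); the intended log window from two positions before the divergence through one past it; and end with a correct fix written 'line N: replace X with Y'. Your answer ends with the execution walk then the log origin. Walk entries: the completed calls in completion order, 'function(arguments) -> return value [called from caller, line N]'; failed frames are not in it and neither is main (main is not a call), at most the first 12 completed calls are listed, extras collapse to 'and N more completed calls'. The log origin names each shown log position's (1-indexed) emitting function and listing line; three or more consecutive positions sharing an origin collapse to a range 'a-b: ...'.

Answer: the defect is in update_gauge at line 10.
Key observation: A complete run would log 'enter locate_pivot: left 36 right 2' next, but this one stopped at 4 lines.
Crash: update_gauge, line 10, IndexError.
Call chain: main -> split_margin([12, 8, -4, 1], 12) (called at line 29) -> update_gauge([12, 8, -4, 1], 12) (called at line 21).
First divergence: position 5 — the faulty run's log ends after 4 lines; the working version continues with 'enter locate_pivot: left 36 right 2'.
Intended log window:
  3: enter process_batch: 4 items against 12
  4: hit index 0
  5: enter locate_pivot: left 36 right 2
Execution walk:
  process_batch([12, 8, -4, 1], 12) -> 0  [called from update_gauge, line 8]
Log origins:
  1: from main, line 28
  2: from split_margin, line 20
  3: from process_batch, line 2
  4: from update_gauge, line 9
A correct fix: line 10: replace `count` with `top`.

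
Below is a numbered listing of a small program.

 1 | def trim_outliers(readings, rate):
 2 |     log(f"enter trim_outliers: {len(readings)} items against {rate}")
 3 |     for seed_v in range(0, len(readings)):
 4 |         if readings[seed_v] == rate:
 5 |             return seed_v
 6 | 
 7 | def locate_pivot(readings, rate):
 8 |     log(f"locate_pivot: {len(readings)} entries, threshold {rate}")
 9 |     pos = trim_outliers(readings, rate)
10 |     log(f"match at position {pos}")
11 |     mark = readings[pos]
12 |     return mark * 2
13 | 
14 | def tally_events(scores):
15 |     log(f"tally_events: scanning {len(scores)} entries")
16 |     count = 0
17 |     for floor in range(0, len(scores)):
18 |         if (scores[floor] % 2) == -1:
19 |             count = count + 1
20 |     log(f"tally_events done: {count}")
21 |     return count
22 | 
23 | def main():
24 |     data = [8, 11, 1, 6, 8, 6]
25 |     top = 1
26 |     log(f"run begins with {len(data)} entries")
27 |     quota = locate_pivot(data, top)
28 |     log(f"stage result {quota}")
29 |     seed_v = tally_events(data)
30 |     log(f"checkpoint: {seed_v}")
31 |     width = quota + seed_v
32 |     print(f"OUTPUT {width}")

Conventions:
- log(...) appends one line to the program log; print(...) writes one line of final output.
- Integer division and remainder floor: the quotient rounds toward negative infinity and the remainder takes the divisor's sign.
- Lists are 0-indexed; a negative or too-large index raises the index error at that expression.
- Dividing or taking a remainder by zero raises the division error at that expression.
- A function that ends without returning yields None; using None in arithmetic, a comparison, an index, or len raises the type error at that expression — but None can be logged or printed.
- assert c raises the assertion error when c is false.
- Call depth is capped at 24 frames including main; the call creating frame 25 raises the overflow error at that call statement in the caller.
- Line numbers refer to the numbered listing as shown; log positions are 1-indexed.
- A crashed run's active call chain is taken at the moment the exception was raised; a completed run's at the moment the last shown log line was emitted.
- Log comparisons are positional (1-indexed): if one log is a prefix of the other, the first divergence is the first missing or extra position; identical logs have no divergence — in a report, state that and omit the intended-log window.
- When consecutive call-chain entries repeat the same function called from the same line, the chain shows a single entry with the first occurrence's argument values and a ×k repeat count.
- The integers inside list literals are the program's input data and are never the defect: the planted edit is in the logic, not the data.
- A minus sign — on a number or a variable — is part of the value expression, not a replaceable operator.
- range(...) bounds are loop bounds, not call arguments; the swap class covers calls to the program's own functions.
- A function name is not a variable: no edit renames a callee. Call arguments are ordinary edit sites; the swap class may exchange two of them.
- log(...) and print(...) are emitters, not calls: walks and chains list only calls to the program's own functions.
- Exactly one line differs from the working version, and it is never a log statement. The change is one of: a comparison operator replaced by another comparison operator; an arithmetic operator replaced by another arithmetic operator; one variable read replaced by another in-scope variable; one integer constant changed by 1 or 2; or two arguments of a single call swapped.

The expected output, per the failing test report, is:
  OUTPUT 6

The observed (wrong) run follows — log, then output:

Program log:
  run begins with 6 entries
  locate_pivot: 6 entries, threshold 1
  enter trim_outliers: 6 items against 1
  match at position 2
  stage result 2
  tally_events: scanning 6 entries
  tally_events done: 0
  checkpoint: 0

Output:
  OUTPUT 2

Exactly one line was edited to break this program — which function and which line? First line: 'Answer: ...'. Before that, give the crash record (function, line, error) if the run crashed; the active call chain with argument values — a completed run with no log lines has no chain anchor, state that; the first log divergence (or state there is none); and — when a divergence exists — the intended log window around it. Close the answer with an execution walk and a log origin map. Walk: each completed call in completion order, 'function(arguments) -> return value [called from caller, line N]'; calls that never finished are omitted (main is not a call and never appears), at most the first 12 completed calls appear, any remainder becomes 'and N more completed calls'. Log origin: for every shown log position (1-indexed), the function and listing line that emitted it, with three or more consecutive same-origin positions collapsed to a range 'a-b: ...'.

Answer: the defect is in tally_events at line 18.
Key fact: Everything matches until log position 7, which reads 'tally_events done: 0' in place of 'tally_events done: 4'.
Call chain: main.
First divergence: position 7 — the shown line 'tally_events done: 0' should read 'tally_events done: 4'.
Intended log window:
  5: stage result 2
  6: tally_events: scanning 6 entries
  7: tally_events done: 4
  8: checkpoint: 4
Execution walk:
  trim_outliers([8, 11, 1, 6, 8, 6], 1) -> 2  [called from locate_pivot, line 9]
  locate_pivot([8, 11, 1, 6, 8, 6], 1) -> 2  [called from main, line 27]
  tally_events([8, 11, 1, 6, 8, 6]) -> 0  [called from main, line 29]
Log line origins:
  1 — main, line 26
  2 — locate_pivot, line 8
  3 — trim_outliers, line 2
  4 — locate_pivot, line 10
  5 — main, line 28
  6 — tally_events, line 15
  7 — tally_events, line 20
  8 — main, line 30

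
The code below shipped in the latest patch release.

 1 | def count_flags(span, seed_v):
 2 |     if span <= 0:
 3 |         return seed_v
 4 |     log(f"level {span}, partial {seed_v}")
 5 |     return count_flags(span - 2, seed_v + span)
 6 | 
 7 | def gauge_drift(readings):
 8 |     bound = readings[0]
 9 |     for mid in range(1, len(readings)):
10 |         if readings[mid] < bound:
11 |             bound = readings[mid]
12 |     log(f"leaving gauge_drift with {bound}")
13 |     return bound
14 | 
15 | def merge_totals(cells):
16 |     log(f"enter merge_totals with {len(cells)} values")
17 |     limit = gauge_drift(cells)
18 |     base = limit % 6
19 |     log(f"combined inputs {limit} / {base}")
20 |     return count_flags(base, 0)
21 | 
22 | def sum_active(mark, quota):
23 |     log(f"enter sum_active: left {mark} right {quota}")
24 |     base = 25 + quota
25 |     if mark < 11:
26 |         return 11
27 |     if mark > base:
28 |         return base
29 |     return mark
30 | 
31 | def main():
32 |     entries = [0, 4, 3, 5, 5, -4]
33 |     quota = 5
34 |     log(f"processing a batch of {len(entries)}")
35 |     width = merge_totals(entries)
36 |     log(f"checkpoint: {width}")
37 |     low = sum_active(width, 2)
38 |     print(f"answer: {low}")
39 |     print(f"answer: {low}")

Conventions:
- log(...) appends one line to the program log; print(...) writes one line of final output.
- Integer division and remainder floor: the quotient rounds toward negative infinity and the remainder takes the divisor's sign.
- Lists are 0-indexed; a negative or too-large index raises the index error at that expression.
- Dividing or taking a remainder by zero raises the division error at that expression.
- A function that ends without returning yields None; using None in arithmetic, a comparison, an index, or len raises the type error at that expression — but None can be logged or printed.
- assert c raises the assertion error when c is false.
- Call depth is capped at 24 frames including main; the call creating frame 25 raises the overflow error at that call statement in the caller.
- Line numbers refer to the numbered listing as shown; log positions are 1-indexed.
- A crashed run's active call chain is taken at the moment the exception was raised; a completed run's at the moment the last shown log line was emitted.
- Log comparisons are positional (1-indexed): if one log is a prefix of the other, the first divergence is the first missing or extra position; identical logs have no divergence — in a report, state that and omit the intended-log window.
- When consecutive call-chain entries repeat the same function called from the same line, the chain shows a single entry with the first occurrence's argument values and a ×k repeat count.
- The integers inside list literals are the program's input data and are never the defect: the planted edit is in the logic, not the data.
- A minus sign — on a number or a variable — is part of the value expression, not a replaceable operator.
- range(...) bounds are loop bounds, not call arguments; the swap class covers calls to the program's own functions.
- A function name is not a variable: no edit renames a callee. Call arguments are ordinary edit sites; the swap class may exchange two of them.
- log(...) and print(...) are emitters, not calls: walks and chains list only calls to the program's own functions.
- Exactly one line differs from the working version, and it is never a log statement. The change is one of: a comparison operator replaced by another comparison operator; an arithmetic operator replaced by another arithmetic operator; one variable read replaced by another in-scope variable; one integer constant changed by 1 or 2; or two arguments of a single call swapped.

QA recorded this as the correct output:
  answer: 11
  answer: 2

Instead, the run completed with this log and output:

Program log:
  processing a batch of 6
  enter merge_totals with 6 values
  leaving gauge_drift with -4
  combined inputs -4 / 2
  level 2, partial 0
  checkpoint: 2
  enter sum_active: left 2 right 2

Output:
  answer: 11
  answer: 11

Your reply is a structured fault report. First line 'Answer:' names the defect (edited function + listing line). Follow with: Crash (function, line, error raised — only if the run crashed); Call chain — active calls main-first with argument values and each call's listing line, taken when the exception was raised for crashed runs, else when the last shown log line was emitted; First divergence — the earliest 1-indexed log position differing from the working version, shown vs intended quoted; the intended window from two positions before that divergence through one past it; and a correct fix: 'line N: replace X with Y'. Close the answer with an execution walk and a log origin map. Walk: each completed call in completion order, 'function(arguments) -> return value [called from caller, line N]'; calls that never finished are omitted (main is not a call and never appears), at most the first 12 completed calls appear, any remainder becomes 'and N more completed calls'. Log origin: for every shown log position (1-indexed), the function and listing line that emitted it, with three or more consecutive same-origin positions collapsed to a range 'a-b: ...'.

Answer: the defect is in main at line 39.
Key observation: The logs agree in full; only the final output differs.
Call chain: main -> sum_active(2, 2) (called at line 37).
First divergence: there is none — every log position agrees.
Execution walk:
  gauge_drift([0, 4, 3, 5, 5, -4]) -> -4  [called from merge_totals, line 17]
  count_flags(0, 2) -> 2  [called from count_flags, line 5]
  count_flags(2, 0) -> 2  [called from merge_totals, line 20]
  merge_totals([0, 4, 3, 5, 5, -4]) -> 2  [called from main, line 35]
  sum_active(2, 2) -> 11  [called from main, line 37]
Log origins:
  1 — main, line 34
  2 — merge_totals, line 16
  3 — gauge_drift, line 12
  4 — merge_totals, line 19
  5 — count_flags, line 4
  6 — main, line 36
  7 — sum_active, line 23
A correct fix: line 39: replace `low` with `width`.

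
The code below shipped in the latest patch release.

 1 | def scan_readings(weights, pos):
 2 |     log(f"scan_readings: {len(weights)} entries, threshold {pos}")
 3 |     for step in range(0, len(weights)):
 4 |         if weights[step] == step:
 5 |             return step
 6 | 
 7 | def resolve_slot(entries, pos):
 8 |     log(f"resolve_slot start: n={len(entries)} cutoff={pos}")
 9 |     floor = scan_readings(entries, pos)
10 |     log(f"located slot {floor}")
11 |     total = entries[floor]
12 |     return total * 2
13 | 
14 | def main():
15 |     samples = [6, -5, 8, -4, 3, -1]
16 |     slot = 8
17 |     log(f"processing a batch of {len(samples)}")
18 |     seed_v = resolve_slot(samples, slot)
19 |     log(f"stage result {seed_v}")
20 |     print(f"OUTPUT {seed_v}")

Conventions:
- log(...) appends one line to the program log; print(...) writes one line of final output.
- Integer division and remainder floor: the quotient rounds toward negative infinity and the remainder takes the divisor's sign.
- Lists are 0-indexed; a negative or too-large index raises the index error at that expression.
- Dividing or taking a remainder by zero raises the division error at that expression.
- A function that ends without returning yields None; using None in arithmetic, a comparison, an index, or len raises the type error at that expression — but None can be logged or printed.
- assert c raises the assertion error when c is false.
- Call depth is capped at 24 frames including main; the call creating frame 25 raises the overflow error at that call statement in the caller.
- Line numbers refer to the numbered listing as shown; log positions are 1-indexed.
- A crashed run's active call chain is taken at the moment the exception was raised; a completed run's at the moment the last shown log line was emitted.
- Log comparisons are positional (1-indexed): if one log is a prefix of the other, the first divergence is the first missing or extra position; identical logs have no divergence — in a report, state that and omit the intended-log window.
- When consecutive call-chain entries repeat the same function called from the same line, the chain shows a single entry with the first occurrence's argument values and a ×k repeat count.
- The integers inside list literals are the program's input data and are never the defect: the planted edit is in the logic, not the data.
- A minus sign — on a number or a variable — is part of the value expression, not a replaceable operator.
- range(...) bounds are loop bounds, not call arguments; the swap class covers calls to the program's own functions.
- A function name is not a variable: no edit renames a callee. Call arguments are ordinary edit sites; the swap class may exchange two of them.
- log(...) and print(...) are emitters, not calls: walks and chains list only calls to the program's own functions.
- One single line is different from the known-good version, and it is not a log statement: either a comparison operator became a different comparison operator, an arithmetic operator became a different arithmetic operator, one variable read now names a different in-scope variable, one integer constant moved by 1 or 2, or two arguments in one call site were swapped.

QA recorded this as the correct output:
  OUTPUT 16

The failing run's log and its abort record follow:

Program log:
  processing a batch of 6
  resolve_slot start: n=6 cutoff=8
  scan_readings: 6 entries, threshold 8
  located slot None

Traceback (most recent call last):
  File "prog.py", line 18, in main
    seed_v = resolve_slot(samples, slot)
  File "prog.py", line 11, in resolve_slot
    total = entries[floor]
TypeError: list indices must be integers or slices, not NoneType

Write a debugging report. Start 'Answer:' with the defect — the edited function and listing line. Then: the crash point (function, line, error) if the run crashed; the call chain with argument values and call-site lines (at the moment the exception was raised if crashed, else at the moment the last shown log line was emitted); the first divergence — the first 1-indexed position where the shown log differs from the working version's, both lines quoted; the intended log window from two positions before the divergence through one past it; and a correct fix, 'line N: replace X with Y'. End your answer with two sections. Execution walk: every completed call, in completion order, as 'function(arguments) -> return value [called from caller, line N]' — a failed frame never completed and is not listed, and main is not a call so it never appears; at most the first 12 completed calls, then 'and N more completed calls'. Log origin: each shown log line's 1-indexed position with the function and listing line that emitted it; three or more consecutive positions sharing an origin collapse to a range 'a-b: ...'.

Answer: the defect is in scan_readings at line 4.
Key observation: At log position 4 the runs split — shown 'located slot None', but the working version logs 'located slot 2'.
Crash: resolve_slot, line 11, TypeError.
Call chain: main -> resolve_slot([6, -5, 8, -4, 3, -1], 8) (called at line 18).
First divergence: position 4 — shown 'located slot None', intended 'located slot 2'.
Intended log window:
  2: resolve_slot start: n=6 cutoff=8
  3: scan_readings: 6 entries, threshold 8
  4: located slot 2
  5: stage result 16
Execution walk:
  scan_readings([6, -5, 8, -4, 3, -1], 8) -> None  [called from resolve_slot, line 9]
Log origins:
  1: logged in main at line 17
  2: logged in resolve_slot at line 8
  3: logged in scan_readings at line 2
  4: logged in resolve_slot at line 10
A correct fix: line 4: replace `weights[step] == step` with `weights[step] == pos`.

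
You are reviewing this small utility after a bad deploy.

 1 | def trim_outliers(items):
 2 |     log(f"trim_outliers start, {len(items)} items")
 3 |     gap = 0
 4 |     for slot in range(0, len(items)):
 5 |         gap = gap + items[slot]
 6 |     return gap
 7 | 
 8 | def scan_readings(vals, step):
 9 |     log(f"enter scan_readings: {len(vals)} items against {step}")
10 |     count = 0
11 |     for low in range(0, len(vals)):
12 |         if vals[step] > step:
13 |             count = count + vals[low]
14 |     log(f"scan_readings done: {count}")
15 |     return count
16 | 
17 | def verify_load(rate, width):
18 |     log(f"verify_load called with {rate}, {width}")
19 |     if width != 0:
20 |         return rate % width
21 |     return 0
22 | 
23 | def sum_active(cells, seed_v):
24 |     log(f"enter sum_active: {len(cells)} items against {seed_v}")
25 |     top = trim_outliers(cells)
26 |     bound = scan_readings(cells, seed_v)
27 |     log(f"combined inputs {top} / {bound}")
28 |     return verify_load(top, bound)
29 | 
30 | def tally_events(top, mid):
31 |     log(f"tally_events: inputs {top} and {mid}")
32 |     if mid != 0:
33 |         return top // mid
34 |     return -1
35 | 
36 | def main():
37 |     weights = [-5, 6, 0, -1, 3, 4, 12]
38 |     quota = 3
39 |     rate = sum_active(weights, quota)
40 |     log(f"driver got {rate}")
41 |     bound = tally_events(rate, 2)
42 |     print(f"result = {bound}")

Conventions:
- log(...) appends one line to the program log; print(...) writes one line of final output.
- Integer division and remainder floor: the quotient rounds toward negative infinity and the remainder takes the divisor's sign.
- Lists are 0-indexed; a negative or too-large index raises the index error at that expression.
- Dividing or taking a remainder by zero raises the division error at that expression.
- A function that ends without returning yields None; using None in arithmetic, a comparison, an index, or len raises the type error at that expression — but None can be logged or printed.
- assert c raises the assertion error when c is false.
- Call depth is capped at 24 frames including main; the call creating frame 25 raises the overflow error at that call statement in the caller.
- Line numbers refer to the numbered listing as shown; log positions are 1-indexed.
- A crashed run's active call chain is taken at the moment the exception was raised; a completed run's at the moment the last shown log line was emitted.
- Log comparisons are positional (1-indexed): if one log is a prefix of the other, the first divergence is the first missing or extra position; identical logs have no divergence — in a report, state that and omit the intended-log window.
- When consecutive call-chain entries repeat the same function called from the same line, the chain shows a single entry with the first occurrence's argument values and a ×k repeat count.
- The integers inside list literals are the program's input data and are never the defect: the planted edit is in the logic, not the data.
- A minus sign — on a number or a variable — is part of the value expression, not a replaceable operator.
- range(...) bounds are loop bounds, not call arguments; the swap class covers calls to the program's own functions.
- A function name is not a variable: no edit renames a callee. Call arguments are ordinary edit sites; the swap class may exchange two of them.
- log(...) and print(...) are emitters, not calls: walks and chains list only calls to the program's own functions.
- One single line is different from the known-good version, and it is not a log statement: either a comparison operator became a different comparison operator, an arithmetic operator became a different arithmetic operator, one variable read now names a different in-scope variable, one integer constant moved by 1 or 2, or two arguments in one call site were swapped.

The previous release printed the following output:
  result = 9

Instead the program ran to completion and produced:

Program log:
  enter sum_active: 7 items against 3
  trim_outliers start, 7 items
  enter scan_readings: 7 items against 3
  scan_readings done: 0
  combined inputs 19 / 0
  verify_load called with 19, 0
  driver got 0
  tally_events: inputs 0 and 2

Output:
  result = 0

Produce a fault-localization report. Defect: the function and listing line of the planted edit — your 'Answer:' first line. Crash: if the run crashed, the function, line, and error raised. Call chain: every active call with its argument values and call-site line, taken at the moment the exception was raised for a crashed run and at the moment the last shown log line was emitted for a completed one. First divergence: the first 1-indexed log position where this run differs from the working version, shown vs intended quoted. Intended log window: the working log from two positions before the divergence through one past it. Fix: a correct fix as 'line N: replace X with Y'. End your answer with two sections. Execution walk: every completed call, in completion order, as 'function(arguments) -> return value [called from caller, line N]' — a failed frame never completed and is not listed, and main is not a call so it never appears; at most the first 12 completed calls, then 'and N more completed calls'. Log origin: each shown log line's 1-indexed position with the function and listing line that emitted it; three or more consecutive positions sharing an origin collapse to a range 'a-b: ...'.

Answer: the defect is in scan_readings at line 12.
The tell: Everything matches until log position 4, which reads 'scan_readings done: 0' in place of 'scan_readings done: 22'.
Call chain: main -> tally_events(0, 2) (called at line 41).
First divergence: position 4 — the shown line 'scan_readings done: 0' should read 'scan_readings done: 22'.
Intended log window:
  2: trim_outliers start, 7 items
  3: enter scan_readings: 7 items against 3
  4: scan_readings done: 22
  5: combined inputs 19 / 22
Execution walk:
  trim_outliers([-5, 6, 0, -1, 3, 4, 12]) -> 19  [called from sum_active, line 25]
  scan_readings([-5, 6, 0, -1, 3, 4, 12], 3) -> 0  [called from sum_active, line 26]
  verify_load(19, 0) -> 0  [called from sum_active, line 28]
  sum_active([-5, 6, 0, -1, 3, 4, 12], 3) -> 0  [called from main, line 39]
  tally_events(0, 2) -> 0  [called from main, line 41]
Log line origins:
  1: from sum_active, line 24
  2: from trim_outliers, line 2
  3: from scan_readings, line 9
  4: from scan_readings, line 14
  5: from sum_active, line 27
  6: from verify_load, line 18
  7: from main, line 40
  8: from tally_events, line 31
A correct fix: line 12: replace `vals[step]` with `vals[low]`.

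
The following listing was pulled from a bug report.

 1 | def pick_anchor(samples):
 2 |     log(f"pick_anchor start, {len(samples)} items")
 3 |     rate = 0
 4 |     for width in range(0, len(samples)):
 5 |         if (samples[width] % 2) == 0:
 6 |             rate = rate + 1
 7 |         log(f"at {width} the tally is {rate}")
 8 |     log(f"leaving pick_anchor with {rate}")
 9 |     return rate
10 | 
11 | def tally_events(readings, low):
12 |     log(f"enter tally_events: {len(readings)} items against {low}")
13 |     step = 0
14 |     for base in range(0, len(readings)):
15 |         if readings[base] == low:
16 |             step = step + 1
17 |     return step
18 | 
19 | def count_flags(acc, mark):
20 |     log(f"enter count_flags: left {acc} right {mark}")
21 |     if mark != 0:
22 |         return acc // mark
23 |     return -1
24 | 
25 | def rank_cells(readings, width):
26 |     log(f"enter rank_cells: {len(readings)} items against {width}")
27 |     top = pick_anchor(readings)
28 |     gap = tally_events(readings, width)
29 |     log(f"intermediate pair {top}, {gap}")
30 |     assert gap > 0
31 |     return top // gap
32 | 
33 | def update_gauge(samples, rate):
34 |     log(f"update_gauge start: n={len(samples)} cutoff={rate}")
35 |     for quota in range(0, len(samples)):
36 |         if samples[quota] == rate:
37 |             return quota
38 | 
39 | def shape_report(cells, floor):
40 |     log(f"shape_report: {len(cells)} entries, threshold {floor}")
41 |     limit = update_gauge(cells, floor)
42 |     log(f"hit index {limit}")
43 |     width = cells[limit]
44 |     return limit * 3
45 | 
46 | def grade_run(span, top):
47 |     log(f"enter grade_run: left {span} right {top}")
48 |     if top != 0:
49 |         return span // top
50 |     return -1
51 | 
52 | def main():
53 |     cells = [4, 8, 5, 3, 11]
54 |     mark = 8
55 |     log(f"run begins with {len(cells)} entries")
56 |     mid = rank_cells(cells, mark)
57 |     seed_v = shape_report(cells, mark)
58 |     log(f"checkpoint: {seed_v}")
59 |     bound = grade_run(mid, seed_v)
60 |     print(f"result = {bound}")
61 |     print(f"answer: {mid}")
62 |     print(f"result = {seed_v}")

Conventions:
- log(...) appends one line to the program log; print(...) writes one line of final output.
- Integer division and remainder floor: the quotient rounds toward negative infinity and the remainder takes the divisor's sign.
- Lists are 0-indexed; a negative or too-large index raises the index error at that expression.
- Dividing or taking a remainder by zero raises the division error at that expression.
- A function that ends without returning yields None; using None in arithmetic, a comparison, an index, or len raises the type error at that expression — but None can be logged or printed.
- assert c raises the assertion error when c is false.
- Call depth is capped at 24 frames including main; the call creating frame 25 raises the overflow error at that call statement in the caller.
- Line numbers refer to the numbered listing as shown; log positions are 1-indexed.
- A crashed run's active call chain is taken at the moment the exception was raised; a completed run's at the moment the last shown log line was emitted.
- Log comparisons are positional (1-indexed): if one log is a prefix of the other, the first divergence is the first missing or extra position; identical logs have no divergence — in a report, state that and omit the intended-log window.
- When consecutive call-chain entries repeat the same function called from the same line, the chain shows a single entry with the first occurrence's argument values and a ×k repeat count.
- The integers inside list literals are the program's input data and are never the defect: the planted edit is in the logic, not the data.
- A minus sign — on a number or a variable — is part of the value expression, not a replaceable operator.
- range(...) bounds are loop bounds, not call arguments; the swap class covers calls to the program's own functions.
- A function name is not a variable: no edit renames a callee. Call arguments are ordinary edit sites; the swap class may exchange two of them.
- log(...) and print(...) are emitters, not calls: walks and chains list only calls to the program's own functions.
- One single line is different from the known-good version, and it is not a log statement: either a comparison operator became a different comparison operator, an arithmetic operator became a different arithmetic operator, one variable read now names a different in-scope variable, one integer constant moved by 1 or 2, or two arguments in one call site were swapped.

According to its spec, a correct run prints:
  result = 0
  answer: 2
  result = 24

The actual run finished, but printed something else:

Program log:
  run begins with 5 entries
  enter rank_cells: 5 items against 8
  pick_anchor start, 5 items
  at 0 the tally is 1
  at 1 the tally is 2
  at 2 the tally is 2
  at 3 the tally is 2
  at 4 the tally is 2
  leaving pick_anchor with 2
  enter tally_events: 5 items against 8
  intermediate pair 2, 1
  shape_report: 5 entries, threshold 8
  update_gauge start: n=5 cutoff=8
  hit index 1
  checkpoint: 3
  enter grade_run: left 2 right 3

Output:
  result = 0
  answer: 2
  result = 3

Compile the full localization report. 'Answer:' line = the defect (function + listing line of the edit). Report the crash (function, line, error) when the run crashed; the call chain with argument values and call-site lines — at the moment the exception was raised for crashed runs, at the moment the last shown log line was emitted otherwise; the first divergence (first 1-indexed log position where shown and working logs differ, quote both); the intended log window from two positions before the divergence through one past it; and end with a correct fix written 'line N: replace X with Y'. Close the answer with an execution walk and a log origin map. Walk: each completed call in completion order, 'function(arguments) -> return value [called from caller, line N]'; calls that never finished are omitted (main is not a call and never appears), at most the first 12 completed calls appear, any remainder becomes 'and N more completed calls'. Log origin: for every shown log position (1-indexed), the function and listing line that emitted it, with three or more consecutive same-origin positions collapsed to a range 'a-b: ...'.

Answer: the defect is in shape_report at line 44.
Core observation: Position 15 is the first bad log line: 'checkpoint: 3' should read 'checkpoint: 24'.
Call chain: main -> grade_run(2, 3) (called at line 59).
First divergence: position 15 — shown 'checkpoint: 3', intended 'checkpoint: 24'.
Intended log window:
  13: update_gauge start: n=5 cutoff=8
  14: hit index 1
  15: checkpoint: 24
  16: enter grade_run: left 2 right 24
Execution walk:
  pick_anchor([4, 8, 5, 3, 11]) -> 2  [called from rank_cells, line 27]
  tally_events([4, 8, 5, 3, 11], 8) -> 1  [called from rank_cells, line 28]
  rank_cells([4, 8, 5, 3, 11], 8) -> 2  [called from main, line 56]
  update_gauge([4, 8, 5, 3, 11], 8) -> 1  [called from shape_report, line 41]
  shape_report([4, 8, 5, 3, 11], 8) -> 3  [called from main, line 57]
  grade_run(2, 3) -> 0  [called from main, line 59]
Log line origins:
  1: emitted by main (line 55)
  2: emitted by rank_cells (line 26)
  3: emitted by pick_anchor (line 2)
  4-8: emitted by pick_anchor (line 7)
  9: emitted by pick_anchor (line 8)
  10: emitted by tally_events (line 12)
  11: emitted by rank_cells (line 29)
  12: emitted by shape_report (line 40)
  13: emitted by update_gauge (line 34)
  14: emitted by shape_report (line 42)
  15: emitted by main (line 58)
  16: emitted by grade_run (line 47)
A correct fix: line 44: replace `limit` with `width`.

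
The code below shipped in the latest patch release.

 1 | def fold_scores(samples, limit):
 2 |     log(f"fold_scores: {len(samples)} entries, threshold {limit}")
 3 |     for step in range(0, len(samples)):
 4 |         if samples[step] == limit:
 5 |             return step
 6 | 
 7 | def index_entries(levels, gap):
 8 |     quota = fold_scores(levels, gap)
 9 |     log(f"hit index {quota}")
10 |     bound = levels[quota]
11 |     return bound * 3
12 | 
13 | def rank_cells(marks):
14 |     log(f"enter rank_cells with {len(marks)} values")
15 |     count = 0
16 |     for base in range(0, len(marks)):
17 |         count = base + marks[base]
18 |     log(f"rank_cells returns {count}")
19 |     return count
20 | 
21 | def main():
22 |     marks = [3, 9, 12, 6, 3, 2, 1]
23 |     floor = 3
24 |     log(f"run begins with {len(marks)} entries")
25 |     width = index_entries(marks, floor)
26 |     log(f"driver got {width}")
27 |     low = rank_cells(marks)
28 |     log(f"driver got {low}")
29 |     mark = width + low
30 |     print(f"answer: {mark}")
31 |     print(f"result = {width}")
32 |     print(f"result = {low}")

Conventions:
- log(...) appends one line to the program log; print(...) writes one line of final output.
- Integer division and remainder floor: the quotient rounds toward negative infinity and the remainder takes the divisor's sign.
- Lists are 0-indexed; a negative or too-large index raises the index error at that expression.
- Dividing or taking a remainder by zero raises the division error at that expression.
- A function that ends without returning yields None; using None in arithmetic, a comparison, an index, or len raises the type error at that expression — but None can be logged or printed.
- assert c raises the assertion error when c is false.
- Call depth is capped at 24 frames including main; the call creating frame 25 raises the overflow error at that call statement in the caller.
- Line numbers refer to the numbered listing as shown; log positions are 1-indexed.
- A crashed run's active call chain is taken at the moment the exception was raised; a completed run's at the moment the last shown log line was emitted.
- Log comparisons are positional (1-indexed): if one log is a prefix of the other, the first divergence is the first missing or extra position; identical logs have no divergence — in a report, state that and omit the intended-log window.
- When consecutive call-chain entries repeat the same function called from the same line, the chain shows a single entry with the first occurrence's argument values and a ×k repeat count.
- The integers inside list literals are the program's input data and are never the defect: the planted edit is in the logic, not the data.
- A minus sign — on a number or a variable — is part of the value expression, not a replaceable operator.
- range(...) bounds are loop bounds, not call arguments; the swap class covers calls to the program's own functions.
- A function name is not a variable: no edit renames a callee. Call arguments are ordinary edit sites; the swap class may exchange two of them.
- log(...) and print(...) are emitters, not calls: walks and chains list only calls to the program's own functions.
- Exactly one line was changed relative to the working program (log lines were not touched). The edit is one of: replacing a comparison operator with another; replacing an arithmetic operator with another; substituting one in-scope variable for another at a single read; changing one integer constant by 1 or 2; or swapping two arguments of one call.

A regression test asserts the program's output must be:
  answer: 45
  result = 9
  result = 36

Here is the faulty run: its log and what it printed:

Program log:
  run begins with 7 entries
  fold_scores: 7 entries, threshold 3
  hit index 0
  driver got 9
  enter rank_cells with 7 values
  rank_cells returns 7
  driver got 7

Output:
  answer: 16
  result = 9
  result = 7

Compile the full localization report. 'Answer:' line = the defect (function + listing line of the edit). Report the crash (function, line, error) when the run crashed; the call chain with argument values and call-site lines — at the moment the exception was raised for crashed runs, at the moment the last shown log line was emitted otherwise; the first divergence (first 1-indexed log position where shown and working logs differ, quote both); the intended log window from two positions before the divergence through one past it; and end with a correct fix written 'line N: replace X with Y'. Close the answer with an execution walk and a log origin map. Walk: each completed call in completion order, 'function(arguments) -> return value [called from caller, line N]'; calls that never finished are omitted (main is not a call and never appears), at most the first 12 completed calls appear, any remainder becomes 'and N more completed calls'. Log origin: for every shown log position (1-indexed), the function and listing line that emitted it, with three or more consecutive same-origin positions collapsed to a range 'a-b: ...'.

Answer: the defect is in rank_cells at line 17.
The tell: Position 6 is the first bad log line: 'rank_cells returns 7' should read 'rank_cells returns 36'.
Call chain: main.
First divergence: position 6 — shown 'rank_cells returns 7', intended 'rank_cells returns 36'.
Intended log window:
  4: driver got 9
  5: enter rank_cells with 7 values
  6: rank_cells returns 36
  7: driver got 36
Execution walk:
  fold_scores([3, 9, 12, 6, 3, 2, 1], 3) -> 0  [called from index_entries, line 8]
  index_entries([3, 9, 12, 6, 3, 2, 1], 3) -> 9  [called from main, line 25]
  rank_cells([3, 9, 12, 6, 3, 2, 1]) -> 7  [called from main, line 27]
Origin of each log line:
  1: emitted by main (line 24)
  2: emitted by fold_scores (line 2)
  3: emitted by index_entries (line 9)
  4: emitted by main (line 26)
  5: emitted by rank_cells (line 14)
  6: emitted by rank_cells (line 18)
  7: emitted by main (line 28)
A correct fix: line 17: replace `base + marks[base]` with `count + marks[base]`.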